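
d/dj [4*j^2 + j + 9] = 8*j + 1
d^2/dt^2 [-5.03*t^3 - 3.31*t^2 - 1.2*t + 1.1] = -30.18*t - 6.62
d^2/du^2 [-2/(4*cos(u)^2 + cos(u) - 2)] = 2*(64*sin(u)^4 - 65*sin(u)^2 - 13*cos(u) + 3*cos(3*u) - 17)/(-4*sin(u)^2 + cos(u) + 2)^3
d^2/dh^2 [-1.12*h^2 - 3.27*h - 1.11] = -2.24000000000000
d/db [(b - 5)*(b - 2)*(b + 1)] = 3*b^2 - 12*b + 3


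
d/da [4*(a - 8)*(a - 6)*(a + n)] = 12*a^2 + 8*a*n - 112*a - 56*n + 192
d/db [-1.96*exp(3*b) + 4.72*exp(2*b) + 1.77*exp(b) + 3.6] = (-5.88*exp(2*b) + 9.44*exp(b) + 1.77)*exp(b)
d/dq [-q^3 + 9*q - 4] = 9 - 3*q^2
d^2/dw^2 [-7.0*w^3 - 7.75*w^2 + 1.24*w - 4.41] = -42.0*w - 15.5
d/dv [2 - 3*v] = -3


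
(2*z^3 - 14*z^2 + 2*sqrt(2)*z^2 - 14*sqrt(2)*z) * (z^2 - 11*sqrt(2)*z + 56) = 2*z^5 - 20*sqrt(2)*z^4 - 14*z^4 + 68*z^3 + 140*sqrt(2)*z^3 - 476*z^2 + 112*sqrt(2)*z^2 - 784*sqrt(2)*z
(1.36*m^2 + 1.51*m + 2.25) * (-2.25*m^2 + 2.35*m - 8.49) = -3.06*m^4 - 0.2015*m^3 - 13.0604*m^2 - 7.5324*m - 19.1025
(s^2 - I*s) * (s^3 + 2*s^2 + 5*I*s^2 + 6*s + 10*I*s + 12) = s^5 + 2*s^4 + 4*I*s^4 + 11*s^3 + 8*I*s^3 + 22*s^2 - 6*I*s^2 - 12*I*s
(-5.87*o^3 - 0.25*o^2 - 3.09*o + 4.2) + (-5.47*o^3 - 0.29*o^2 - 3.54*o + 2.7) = -11.34*o^3 - 0.54*o^2 - 6.63*o + 6.9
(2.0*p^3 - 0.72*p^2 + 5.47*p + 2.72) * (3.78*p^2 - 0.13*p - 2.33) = 7.56*p^5 - 2.9816*p^4 + 16.1102*p^3 + 11.2481*p^2 - 13.0987*p - 6.3376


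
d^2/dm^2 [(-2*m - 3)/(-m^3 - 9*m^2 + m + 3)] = 2*((2*m + 3)*(3*m^2 + 18*m - 1)^2 + (-6*m^2 - 36*m - 3*(m + 3)*(2*m + 3) + 2)*(m^3 + 9*m^2 - m - 3))/(m^3 + 9*m^2 - m - 3)^3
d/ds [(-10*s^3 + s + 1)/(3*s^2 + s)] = (-30*s^4 - 20*s^3 - 3*s^2 - 6*s - 1)/(s^2*(9*s^2 + 6*s + 1))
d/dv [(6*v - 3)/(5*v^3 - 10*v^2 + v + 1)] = 3*(-20*v^3 + 35*v^2 - 20*v + 3)/(25*v^6 - 100*v^5 + 110*v^4 - 10*v^3 - 19*v^2 + 2*v + 1)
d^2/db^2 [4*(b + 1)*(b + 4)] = 8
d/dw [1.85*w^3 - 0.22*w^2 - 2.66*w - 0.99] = 5.55*w^2 - 0.44*w - 2.66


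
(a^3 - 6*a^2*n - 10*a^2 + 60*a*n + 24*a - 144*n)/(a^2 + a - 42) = (a^2 - 6*a*n - 4*a + 24*n)/(a + 7)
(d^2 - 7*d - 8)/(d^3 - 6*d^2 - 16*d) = (d + 1)/(d*(d + 2))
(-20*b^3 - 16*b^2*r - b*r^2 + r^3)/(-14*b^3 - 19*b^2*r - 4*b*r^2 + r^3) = (-10*b^2 - 3*b*r + r^2)/(-7*b^2 - 6*b*r + r^2)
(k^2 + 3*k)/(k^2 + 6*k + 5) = k*(k + 3)/(k^2 + 6*k + 5)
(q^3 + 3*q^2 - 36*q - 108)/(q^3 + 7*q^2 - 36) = (q - 6)/(q - 2)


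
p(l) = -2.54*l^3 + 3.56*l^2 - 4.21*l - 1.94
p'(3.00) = -51.43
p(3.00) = -51.11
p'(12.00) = -1016.05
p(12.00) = -3928.94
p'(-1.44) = -30.26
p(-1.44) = 19.09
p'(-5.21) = -248.14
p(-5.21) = 475.84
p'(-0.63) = -11.72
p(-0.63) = 2.76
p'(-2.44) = -66.95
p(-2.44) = 66.43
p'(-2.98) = -93.10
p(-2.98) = 109.44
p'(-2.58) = -73.30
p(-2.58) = 76.24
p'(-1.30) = -26.34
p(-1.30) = 15.13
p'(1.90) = -18.19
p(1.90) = -14.51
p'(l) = -7.62*l^2 + 7.12*l - 4.21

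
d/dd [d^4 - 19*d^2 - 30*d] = 4*d^3 - 38*d - 30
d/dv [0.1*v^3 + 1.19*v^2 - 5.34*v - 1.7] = 0.3*v^2 + 2.38*v - 5.34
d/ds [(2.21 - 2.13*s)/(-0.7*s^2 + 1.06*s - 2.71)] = (-1.491*s^2 + 3.094*s + 3.4297)/(0.49*s^4 - 1.484*s^3 + 4.9176*s^2 - 5.7452*s + 7.3441)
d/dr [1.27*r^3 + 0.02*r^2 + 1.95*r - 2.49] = 3.81*r^2 + 0.04*r + 1.95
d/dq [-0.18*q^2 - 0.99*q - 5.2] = -0.36*q - 0.99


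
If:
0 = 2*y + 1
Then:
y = -1/2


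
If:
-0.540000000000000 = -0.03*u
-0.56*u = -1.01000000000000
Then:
No Solution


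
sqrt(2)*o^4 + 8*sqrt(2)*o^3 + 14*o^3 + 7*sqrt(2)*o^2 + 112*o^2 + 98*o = o*(o + 7)*(o + 7*sqrt(2))*(sqrt(2)*o + sqrt(2))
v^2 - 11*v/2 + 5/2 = (v - 5)*(v - 1/2)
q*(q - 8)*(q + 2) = q^3 - 6*q^2 - 16*q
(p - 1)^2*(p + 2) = p^3 - 3*p + 2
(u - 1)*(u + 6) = u^2 + 5*u - 6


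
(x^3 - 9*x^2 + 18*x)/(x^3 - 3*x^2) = (x - 6)/x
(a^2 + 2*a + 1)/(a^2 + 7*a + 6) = (a + 1)/(a + 6)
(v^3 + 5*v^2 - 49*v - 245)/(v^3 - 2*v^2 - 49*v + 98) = (v + 5)/(v - 2)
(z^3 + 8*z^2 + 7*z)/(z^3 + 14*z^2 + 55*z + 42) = z/(z + 6)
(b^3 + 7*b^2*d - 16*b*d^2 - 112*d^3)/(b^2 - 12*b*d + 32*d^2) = (b^2 + 11*b*d + 28*d^2)/(b - 8*d)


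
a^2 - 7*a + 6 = (a - 6)*(a - 1)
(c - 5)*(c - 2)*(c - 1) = c^3 - 8*c^2 + 17*c - 10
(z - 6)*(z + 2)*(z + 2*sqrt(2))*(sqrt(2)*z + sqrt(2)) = sqrt(2)*z^4 - 3*sqrt(2)*z^3 + 4*z^3 - 16*sqrt(2)*z^2 - 12*z^2 - 64*z - 12*sqrt(2)*z - 48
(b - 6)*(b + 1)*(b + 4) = b^3 - b^2 - 26*b - 24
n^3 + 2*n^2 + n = n*(n + 1)^2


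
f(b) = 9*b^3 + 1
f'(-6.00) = 972.00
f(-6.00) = -1943.00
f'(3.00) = 243.00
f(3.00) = 244.00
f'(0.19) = 0.97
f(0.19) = 1.06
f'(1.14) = 35.09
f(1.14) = 14.33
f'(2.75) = 204.19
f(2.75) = 188.17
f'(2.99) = 241.38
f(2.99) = 241.58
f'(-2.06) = 114.58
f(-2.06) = -77.68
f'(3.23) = 281.69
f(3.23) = 304.28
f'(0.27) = 1.97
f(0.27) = 1.18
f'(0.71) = 13.61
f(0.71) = 4.22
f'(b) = 27*b^2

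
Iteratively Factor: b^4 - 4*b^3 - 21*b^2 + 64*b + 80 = (b + 4)*(b^3 - 8*b^2 + 11*b + 20) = (b - 5)*(b + 4)*(b^2 - 3*b - 4) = (b - 5)*(b - 4)*(b + 4)*(b + 1)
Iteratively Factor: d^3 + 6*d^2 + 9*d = (d + 3)*(d^2 + 3*d) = d*(d + 3)*(d + 3)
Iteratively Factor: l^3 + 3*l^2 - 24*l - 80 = (l - 5)*(l^2 + 8*l + 16) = (l - 5)*(l + 4)*(l + 4)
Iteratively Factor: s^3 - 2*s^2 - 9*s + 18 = (s - 3)*(s^2 + s - 6) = (s - 3)*(s - 2)*(s + 3)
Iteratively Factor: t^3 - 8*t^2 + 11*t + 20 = (t - 4)*(t^2 - 4*t - 5) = (t - 4)*(t + 1)*(t - 5)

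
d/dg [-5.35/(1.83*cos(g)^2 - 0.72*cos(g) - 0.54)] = (3.852 - 19.581*cos(g))*sin(g)/(-1.83*cos(g)^2 + 0.72*cos(g) + 0.54)^2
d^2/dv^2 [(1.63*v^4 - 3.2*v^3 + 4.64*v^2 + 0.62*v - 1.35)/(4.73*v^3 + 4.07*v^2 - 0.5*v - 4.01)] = (-1.13686837721616e-13*v^8 + 3.41060513164848e-13*v^7 + 392.539026*v^6 + 203.417082*v^5 - 1110.501054*v^4 + 804.887844*v^3 + 756.496566*v^2 - 385.176546*v + 101.996238)/(105.823817*v^9 + 273.173109*v^8 + 201.496581*v^7 - 259.480144*v^6 - 484.481316*v^5 - 139.321347*v^4 + 277.013719*v^3 + 193.330521*v^2 - 24.12015*v - 64.481201)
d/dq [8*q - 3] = 8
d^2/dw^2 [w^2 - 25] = 2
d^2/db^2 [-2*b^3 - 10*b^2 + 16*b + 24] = -12*b - 20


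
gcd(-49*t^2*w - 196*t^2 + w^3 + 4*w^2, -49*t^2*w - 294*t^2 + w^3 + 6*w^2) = 49*t^2 - w^2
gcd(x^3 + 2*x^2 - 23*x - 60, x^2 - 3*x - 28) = x + 4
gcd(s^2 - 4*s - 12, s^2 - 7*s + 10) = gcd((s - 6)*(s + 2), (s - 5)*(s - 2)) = 1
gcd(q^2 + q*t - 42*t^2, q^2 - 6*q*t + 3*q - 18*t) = q - 6*t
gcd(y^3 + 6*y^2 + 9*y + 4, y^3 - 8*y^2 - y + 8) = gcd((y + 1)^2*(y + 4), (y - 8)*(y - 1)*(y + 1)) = y + 1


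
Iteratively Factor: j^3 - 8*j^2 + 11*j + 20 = (j - 4)*(j^2 - 4*j - 5) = (j - 5)*(j - 4)*(j + 1)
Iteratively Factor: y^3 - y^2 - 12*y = (y + 3)*(y^2 - 4*y) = y*(y + 3)*(y - 4)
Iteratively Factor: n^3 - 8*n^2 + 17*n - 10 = (n - 1)*(n^2 - 7*n + 10) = (n - 5)*(n - 1)*(n - 2)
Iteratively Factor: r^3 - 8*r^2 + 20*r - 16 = (r - 4)*(r^2 - 4*r + 4) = (r - 4)*(r - 2)*(r - 2)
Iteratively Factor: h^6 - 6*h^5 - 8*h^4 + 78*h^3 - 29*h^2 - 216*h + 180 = (h + 2)*(h^5 - 8*h^4 + 8*h^3 + 62*h^2 - 153*h + 90) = (h - 2)*(h + 2)*(h^4 - 6*h^3 - 4*h^2 + 54*h - 45) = (h - 2)*(h - 1)*(h + 2)*(h^3 - 5*h^2 - 9*h + 45) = (h - 2)*(h - 1)*(h + 2)*(h + 3)*(h^2 - 8*h + 15) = (h - 3)*(h - 2)*(h - 1)*(h + 2)*(h + 3)*(h - 5)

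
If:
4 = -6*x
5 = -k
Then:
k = -5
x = -2/3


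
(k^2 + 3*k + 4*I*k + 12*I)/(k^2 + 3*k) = (k + 4*I)/k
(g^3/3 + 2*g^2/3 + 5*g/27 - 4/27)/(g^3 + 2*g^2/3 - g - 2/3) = (g^2 + g - 4/9)/(3*g^2 - g - 2)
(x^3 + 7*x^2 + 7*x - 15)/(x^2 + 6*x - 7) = (x^2 + 8*x + 15)/(x + 7)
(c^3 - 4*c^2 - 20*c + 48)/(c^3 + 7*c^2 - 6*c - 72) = (c^2 - 8*c + 12)/(c^2 + 3*c - 18)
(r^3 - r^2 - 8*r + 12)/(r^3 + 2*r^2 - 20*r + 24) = (r + 3)/(r + 6)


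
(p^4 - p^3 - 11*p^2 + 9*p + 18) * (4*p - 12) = 4*p^5 - 16*p^4 - 32*p^3 + 168*p^2 - 36*p - 216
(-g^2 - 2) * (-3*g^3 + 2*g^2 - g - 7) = 3*g^5 - 2*g^4 + 7*g^3 + 3*g^2 + 2*g + 14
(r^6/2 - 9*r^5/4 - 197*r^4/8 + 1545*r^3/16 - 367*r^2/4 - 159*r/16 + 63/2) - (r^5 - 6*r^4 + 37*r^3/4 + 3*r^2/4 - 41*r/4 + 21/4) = r^6/2 - 13*r^5/4 - 149*r^4/8 + 1397*r^3/16 - 185*r^2/2 + 5*r/16 + 105/4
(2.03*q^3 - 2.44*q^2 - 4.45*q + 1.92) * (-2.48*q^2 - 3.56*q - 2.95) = -5.0344*q^5 - 1.1756*q^4 + 13.7339*q^3 + 18.2784*q^2 + 6.2923*q - 5.664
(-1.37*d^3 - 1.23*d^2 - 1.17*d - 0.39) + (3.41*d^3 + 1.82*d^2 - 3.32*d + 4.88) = 2.04*d^3 + 0.59*d^2 - 4.49*d + 4.49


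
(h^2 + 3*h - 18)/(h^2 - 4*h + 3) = (h + 6)/(h - 1)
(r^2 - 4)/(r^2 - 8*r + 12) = (r + 2)/(r - 6)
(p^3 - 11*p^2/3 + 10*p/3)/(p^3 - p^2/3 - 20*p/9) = 3*(p - 2)/(3*p + 4)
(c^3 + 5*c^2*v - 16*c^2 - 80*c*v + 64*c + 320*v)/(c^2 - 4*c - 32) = (c^2 + 5*c*v - 8*c - 40*v)/(c + 4)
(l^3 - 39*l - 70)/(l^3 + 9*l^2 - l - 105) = (l^2 - 5*l - 14)/(l^2 + 4*l - 21)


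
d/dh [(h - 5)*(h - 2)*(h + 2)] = 3*h^2 - 10*h - 4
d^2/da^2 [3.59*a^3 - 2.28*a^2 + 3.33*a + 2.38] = 21.54*a - 4.56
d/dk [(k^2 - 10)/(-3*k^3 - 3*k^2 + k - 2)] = (3*k^4 - 89*k^2 - 64*k + 10)/(9*k^6 + 18*k^5 + 3*k^4 + 6*k^3 + 13*k^2 - 4*k + 4)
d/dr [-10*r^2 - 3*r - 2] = -20*r - 3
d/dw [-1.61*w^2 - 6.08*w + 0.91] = -3.22*w - 6.08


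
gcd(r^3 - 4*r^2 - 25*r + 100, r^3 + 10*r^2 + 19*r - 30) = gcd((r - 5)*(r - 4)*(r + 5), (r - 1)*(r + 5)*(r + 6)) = r + 5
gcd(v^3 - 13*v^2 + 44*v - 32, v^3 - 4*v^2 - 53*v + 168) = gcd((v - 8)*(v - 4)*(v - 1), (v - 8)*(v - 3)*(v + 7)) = v - 8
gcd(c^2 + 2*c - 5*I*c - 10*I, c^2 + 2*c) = c + 2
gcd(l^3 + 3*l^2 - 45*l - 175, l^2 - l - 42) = l - 7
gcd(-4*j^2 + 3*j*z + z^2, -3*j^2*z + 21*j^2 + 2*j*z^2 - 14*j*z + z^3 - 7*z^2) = -j + z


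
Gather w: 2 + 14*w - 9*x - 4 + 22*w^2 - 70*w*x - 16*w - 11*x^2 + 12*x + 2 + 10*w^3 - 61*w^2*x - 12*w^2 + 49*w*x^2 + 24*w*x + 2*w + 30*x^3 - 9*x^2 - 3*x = 10*w^3 + w^2*(10 - 61*x) + w*(49*x^2 - 46*x) + 30*x^3 - 20*x^2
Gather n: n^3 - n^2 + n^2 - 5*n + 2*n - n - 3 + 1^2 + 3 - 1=n^3 - 4*n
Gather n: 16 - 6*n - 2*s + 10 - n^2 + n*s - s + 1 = -n^2 + n*(s - 6) - 3*s + 27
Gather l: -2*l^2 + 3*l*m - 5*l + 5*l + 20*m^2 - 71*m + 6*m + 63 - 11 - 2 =-2*l^2 + 3*l*m + 20*m^2 - 65*m + 50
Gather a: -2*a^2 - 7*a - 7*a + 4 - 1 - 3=-2*a^2 - 14*a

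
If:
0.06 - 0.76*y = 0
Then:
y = 0.08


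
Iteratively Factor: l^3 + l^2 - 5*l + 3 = (l - 1)*(l^2 + 2*l - 3) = (l - 1)*(l + 3)*(l - 1)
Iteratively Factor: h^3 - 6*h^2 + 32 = (h - 4)*(h^2 - 2*h - 8) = (h - 4)*(h + 2)*(h - 4)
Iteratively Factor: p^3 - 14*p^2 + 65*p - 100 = (p - 5)*(p^2 - 9*p + 20) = (p - 5)*(p - 4)*(p - 5)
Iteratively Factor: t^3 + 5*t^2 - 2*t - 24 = (t + 4)*(t^2 + t - 6) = (t - 2)*(t + 4)*(t + 3)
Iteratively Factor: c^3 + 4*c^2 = (c + 4)*(c^2) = c*(c + 4)*(c)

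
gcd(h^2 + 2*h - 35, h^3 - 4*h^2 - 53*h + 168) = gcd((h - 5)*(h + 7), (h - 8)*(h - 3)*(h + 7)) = h + 7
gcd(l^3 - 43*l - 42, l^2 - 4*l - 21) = l - 7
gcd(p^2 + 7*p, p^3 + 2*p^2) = p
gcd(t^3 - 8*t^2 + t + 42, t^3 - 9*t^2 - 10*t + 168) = t - 7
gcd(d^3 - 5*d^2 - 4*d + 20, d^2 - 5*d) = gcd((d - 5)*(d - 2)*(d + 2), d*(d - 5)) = d - 5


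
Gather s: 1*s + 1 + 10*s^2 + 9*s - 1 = 10*s^2 + 10*s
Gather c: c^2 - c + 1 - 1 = c^2 - c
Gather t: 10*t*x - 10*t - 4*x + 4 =t*(10*x - 10) - 4*x + 4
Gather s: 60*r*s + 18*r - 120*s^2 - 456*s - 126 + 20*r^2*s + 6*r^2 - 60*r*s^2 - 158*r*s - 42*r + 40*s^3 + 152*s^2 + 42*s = 6*r^2 - 24*r + 40*s^3 + s^2*(32 - 60*r) + s*(20*r^2 - 98*r - 414) - 126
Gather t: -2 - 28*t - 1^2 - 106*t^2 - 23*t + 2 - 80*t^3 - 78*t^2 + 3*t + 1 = -80*t^3 - 184*t^2 - 48*t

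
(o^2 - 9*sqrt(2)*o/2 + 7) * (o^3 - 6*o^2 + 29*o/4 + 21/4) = o^5 - 9*sqrt(2)*o^4/2 - 6*o^4 + 57*o^3/4 + 27*sqrt(2)*o^3 - 261*sqrt(2)*o^2/8 - 147*o^2/4 - 189*sqrt(2)*o/8 + 203*o/4 + 147/4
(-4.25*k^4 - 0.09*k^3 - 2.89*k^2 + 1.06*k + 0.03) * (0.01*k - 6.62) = -0.0425*k^5 + 28.1341*k^4 + 0.5669*k^3 + 19.1424*k^2 - 7.0169*k - 0.1986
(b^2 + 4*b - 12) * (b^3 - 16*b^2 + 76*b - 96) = b^5 - 12*b^4 + 400*b^2 - 1296*b + 1152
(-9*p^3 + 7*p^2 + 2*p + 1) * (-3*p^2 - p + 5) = 27*p^5 - 12*p^4 - 58*p^3 + 30*p^2 + 9*p + 5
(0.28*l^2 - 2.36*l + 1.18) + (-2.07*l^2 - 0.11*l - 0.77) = -1.79*l^2 - 2.47*l + 0.41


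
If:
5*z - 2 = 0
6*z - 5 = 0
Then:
No Solution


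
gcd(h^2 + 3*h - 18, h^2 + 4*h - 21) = h - 3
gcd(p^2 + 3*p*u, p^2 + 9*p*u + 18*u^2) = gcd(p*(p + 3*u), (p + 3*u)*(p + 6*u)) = p + 3*u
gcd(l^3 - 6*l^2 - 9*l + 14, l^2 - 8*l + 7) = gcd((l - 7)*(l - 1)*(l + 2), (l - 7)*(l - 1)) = l^2 - 8*l + 7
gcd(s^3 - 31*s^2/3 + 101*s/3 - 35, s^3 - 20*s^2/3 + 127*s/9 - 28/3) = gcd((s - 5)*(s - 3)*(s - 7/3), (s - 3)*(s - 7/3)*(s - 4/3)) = s^2 - 16*s/3 + 7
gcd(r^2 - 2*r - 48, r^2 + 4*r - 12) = r + 6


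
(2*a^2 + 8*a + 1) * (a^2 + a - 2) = 2*a^4 + 10*a^3 + 5*a^2 - 15*a - 2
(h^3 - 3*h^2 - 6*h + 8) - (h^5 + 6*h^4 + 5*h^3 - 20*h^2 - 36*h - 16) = -h^5 - 6*h^4 - 4*h^3 + 17*h^2 + 30*h + 24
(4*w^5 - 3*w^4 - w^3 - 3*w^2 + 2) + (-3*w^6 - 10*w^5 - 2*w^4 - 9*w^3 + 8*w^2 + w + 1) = -3*w^6 - 6*w^5 - 5*w^4 - 10*w^3 + 5*w^2 + w + 3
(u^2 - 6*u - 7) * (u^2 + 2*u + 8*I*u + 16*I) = u^4 - 4*u^3 + 8*I*u^3 - 19*u^2 - 32*I*u^2 - 14*u - 152*I*u - 112*I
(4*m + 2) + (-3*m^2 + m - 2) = -3*m^2 + 5*m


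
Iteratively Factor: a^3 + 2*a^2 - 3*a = (a - 1)*(a^2 + 3*a) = a*(a - 1)*(a + 3)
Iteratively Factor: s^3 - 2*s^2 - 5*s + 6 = (s - 3)*(s^2 + s - 2) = (s - 3)*(s - 1)*(s + 2)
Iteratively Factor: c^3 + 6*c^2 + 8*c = (c + 4)*(c^2 + 2*c) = (c + 2)*(c + 4)*(c)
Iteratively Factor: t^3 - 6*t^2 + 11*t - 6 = (t - 2)*(t^2 - 4*t + 3) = (t - 2)*(t - 1)*(t - 3)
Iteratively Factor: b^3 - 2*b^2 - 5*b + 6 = (b - 1)*(b^2 - b - 6) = (b - 3)*(b - 1)*(b + 2)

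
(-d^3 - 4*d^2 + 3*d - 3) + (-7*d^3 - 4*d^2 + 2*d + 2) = -8*d^3 - 8*d^2 + 5*d - 1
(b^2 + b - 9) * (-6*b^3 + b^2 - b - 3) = -6*b^5 - 5*b^4 + 54*b^3 - 13*b^2 + 6*b + 27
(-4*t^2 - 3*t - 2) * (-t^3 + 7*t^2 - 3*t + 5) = 4*t^5 - 25*t^4 - 7*t^3 - 25*t^2 - 9*t - 10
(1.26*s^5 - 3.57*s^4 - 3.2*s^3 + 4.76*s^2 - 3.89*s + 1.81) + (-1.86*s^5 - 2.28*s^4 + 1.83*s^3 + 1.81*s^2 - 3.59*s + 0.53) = -0.6*s^5 - 5.85*s^4 - 1.37*s^3 + 6.57*s^2 - 7.48*s + 2.34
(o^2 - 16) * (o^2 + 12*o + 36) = o^4 + 12*o^3 + 20*o^2 - 192*o - 576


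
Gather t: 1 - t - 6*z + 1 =-t - 6*z + 2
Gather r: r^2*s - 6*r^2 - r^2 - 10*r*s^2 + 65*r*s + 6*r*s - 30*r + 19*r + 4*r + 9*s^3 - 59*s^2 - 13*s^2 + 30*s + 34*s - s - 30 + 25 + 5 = r^2*(s - 7) + r*(-10*s^2 + 71*s - 7) + 9*s^3 - 72*s^2 + 63*s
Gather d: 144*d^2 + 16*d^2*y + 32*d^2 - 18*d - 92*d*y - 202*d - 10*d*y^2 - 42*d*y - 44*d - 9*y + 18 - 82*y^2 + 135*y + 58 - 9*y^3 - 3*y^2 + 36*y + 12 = d^2*(16*y + 176) + d*(-10*y^2 - 134*y - 264) - 9*y^3 - 85*y^2 + 162*y + 88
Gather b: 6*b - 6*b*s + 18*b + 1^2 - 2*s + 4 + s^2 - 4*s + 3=b*(24 - 6*s) + s^2 - 6*s + 8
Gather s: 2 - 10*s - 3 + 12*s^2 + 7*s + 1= 12*s^2 - 3*s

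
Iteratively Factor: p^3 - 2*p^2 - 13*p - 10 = (p + 1)*(p^2 - 3*p - 10) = (p - 5)*(p + 1)*(p + 2)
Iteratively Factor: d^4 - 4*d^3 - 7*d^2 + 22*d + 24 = (d + 1)*(d^3 - 5*d^2 - 2*d + 24) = (d - 4)*(d + 1)*(d^2 - d - 6) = (d - 4)*(d - 3)*(d + 1)*(d + 2)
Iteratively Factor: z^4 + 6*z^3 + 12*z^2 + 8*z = (z)*(z^3 + 6*z^2 + 12*z + 8) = z*(z + 2)*(z^2 + 4*z + 4) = z*(z + 2)^2*(z + 2)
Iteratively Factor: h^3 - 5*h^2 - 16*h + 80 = (h - 5)*(h^2 - 16) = (h - 5)*(h - 4)*(h + 4)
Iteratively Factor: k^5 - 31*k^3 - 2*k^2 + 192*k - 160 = (k - 5)*(k^4 + 5*k^3 - 6*k^2 - 32*k + 32) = (k - 5)*(k + 4)*(k^3 + k^2 - 10*k + 8) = (k - 5)*(k + 4)^2*(k^2 - 3*k + 2) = (k - 5)*(k - 1)*(k + 4)^2*(k - 2)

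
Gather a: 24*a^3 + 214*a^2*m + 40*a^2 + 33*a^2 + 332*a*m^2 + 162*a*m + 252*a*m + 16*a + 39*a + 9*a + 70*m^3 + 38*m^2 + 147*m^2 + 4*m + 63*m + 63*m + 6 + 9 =24*a^3 + a^2*(214*m + 73) + a*(332*m^2 + 414*m + 64) + 70*m^3 + 185*m^2 + 130*m + 15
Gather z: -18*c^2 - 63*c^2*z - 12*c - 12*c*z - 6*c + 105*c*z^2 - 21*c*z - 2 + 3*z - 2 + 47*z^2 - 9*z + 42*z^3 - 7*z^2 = -18*c^2 - 18*c + 42*z^3 + z^2*(105*c + 40) + z*(-63*c^2 - 33*c - 6) - 4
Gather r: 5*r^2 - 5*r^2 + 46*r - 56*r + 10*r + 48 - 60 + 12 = 0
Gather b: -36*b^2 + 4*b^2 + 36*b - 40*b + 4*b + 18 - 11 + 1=8 - 32*b^2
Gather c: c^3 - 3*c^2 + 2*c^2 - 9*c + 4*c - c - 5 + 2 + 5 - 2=c^3 - c^2 - 6*c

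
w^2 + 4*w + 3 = (w + 1)*(w + 3)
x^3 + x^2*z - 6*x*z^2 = x*(x - 2*z)*(x + 3*z)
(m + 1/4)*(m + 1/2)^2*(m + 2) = m^4 + 13*m^3/4 + 3*m^2 + 17*m/16 + 1/8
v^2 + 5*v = v*(v + 5)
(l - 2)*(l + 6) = l^2 + 4*l - 12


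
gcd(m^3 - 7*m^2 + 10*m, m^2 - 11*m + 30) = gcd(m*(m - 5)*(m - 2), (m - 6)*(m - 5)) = m - 5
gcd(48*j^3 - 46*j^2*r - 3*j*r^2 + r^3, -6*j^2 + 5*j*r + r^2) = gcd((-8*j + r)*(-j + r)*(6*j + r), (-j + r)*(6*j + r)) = -6*j^2 + 5*j*r + r^2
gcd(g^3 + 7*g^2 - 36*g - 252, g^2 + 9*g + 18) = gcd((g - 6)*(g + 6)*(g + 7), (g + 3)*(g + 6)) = g + 6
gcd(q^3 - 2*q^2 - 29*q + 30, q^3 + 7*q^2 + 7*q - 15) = q^2 + 4*q - 5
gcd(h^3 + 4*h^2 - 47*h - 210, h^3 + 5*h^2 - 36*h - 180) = h^2 + 11*h + 30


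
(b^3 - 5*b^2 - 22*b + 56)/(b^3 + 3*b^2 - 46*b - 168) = (b - 2)/(b + 6)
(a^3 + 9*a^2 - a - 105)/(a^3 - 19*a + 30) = (a + 7)/(a - 2)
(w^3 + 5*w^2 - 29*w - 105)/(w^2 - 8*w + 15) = (w^2 + 10*w + 21)/(w - 3)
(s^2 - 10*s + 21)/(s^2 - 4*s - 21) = (s - 3)/(s + 3)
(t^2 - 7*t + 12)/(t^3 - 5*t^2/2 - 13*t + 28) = 2*(t - 3)/(2*t^2 + 3*t - 14)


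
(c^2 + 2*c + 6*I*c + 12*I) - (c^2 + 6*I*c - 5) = 2*c + 5 + 12*I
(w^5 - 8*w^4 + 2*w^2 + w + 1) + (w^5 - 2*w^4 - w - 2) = 2*w^5 - 10*w^4 + 2*w^2 - 1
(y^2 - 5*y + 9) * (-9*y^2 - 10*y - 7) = -9*y^4 + 35*y^3 - 38*y^2 - 55*y - 63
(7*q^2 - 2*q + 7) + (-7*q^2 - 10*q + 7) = 14 - 12*q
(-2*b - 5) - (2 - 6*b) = 4*b - 7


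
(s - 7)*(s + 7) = s^2 - 49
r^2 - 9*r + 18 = (r - 6)*(r - 3)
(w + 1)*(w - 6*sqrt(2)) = w^2 - 6*sqrt(2)*w + w - 6*sqrt(2)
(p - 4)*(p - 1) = p^2 - 5*p + 4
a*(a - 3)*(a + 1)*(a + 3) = a^4 + a^3 - 9*a^2 - 9*a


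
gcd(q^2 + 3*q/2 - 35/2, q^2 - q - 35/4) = q - 7/2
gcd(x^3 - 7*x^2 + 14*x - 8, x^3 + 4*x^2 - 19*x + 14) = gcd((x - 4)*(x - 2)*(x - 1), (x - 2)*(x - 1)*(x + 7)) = x^2 - 3*x + 2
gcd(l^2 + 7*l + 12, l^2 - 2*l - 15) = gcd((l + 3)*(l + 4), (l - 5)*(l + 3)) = l + 3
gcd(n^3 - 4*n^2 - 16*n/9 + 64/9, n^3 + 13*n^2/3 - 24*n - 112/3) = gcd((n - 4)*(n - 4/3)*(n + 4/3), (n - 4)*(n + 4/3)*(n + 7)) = n^2 - 8*n/3 - 16/3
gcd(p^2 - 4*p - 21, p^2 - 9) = p + 3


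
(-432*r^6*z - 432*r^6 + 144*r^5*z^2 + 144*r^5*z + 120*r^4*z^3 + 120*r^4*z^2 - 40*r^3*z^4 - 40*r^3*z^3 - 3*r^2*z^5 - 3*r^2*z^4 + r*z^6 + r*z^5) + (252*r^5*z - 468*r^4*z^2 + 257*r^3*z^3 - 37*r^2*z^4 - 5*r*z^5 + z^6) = -432*r^6*z - 432*r^6 + 144*r^5*z^2 + 396*r^5*z + 120*r^4*z^3 - 348*r^4*z^2 - 40*r^3*z^4 + 217*r^3*z^3 - 3*r^2*z^5 - 40*r^2*z^4 + r*z^6 - 4*r*z^5 + z^6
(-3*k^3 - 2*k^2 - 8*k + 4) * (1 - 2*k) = 6*k^4 + k^3 + 14*k^2 - 16*k + 4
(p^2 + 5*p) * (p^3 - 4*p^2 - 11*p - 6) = p^5 + p^4 - 31*p^3 - 61*p^2 - 30*p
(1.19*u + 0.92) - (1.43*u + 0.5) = 0.42 - 0.24*u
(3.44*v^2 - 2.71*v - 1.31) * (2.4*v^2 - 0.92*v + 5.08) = 8.256*v^4 - 9.6688*v^3 + 16.8244*v^2 - 12.5616*v - 6.6548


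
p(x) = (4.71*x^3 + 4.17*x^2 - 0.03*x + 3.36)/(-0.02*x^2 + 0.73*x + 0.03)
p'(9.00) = 188.58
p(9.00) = 757.92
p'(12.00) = 298.64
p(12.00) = 1479.25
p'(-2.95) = -29.76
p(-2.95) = 35.33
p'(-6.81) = -64.41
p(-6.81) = 219.90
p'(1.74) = 28.68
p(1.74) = 32.87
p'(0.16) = -106.32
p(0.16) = 23.80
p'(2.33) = 38.56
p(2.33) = 52.71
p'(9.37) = 200.21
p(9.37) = 829.83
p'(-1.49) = -15.26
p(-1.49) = 2.65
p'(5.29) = 93.75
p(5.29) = 245.24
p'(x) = (0.04*x - 0.73)*(4.71*x^3 + 4.17*x^2 - 0.03*x + 3.36)/(-0.02*x^2 + 0.73*x + 0.03)^2 + (14.13*x^2 + 8.34*x - 0.03)/(-0.02*x^2 + 0.73*x + 0.03) = (-0.0942*x^4 + 6.8766*x^3 + 3.4674*x^2 + 0.3846*x - 2.4537)/(0.0004*x^4 - 0.0292*x^3 + 0.5317*x^2 + 0.0438*x + 0.0009)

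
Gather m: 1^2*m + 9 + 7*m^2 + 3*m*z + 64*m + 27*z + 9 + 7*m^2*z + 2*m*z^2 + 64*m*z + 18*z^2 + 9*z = m^2*(7*z + 7) + m*(2*z^2 + 67*z + 65) + 18*z^2 + 36*z + 18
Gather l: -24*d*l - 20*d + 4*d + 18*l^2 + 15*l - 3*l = -16*d + 18*l^2 + l*(12 - 24*d)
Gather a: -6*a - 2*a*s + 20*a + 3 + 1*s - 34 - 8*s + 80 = a*(14 - 2*s) - 7*s + 49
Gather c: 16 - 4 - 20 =-8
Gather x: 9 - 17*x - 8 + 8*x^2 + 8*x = 8*x^2 - 9*x + 1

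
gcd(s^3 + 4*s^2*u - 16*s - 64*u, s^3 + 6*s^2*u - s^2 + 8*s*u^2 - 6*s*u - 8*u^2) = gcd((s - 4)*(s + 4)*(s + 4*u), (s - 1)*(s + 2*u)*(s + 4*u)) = s + 4*u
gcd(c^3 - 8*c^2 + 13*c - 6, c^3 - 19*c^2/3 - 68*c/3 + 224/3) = 1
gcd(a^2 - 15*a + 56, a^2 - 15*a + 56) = a^2 - 15*a + 56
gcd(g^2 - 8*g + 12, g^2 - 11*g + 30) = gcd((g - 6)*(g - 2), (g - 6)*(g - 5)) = g - 6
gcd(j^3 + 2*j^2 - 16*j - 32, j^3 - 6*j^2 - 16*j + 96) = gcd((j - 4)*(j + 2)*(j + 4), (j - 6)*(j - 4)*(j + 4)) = j^2 - 16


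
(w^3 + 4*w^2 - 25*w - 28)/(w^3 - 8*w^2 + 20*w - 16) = (w^2 + 8*w + 7)/(w^2 - 4*w + 4)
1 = 1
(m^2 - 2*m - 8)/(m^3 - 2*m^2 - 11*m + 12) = (m + 2)/(m^2 + 2*m - 3)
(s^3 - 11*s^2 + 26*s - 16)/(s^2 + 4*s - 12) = (s^2 - 9*s + 8)/(s + 6)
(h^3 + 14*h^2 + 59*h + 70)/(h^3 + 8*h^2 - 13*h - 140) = (h + 2)/(h - 4)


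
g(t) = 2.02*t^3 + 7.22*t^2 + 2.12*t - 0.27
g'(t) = 6.06*t^2 + 14.44*t + 2.12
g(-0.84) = 1.85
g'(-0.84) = -5.73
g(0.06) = -0.12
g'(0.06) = 3.01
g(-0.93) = 2.38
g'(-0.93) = -6.07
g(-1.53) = 6.15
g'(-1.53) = -5.79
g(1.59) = 29.47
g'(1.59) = 40.40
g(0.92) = 9.36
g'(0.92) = 20.53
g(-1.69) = 7.02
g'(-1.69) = -4.98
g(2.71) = 98.70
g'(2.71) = 85.76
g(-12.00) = -2476.59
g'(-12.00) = 701.48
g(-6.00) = -189.39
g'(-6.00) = 133.64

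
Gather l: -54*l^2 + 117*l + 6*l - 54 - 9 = -54*l^2 + 123*l - 63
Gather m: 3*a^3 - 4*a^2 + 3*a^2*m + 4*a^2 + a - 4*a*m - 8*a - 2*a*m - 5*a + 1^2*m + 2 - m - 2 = 3*a^3 - 12*a + m*(3*a^2 - 6*a)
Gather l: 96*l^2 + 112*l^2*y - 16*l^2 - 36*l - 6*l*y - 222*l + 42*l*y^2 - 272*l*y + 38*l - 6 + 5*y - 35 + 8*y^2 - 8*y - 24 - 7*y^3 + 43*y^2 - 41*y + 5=l^2*(112*y + 80) + l*(42*y^2 - 278*y - 220) - 7*y^3 + 51*y^2 - 44*y - 60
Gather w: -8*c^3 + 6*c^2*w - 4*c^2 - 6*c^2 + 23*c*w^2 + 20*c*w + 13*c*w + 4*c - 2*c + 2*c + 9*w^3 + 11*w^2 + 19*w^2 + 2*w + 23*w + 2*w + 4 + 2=-8*c^3 - 10*c^2 + 4*c + 9*w^3 + w^2*(23*c + 30) + w*(6*c^2 + 33*c + 27) + 6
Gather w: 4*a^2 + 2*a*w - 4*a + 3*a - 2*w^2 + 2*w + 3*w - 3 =4*a^2 - a - 2*w^2 + w*(2*a + 5) - 3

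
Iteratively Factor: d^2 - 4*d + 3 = (d - 1)*(d - 3)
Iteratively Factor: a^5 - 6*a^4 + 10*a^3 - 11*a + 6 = (a + 1)*(a^4 - 7*a^3 + 17*a^2 - 17*a + 6) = (a - 2)*(a + 1)*(a^3 - 5*a^2 + 7*a - 3) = (a - 3)*(a - 2)*(a + 1)*(a^2 - 2*a + 1) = (a - 3)*(a - 2)*(a - 1)*(a + 1)*(a - 1)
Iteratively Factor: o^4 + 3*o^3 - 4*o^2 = (o)*(o^3 + 3*o^2 - 4*o) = o^2*(o^2 + 3*o - 4) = o^2*(o - 1)*(o + 4)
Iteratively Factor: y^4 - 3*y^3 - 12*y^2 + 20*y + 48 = (y + 2)*(y^3 - 5*y^2 - 2*y + 24) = (y - 4)*(y + 2)*(y^2 - y - 6) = (y - 4)*(y - 3)*(y + 2)*(y + 2)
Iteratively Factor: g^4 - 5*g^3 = (g)*(g^3 - 5*g^2) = g^2*(g^2 - 5*g) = g^2*(g - 5)*(g)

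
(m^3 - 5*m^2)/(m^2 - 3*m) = m*(m - 5)/(m - 3)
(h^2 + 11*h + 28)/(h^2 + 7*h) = (h + 4)/h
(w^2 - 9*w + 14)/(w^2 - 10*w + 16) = (w - 7)/(w - 8)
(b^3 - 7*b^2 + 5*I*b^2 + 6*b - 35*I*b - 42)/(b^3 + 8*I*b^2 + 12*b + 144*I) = (b^2 - b*(7 + I) + 7*I)/(b^2 + 2*I*b + 24)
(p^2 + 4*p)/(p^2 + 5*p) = (p + 4)/(p + 5)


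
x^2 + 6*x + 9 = (x + 3)^2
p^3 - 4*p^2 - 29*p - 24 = (p - 8)*(p + 1)*(p + 3)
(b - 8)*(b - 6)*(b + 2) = b^3 - 12*b^2 + 20*b + 96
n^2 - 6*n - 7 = (n - 7)*(n + 1)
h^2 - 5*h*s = h*(h - 5*s)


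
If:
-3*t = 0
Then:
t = 0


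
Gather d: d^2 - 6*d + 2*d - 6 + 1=d^2 - 4*d - 5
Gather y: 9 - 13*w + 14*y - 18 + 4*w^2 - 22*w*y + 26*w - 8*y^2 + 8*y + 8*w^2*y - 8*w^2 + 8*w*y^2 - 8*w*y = -4*w^2 + 13*w + y^2*(8*w - 8) + y*(8*w^2 - 30*w + 22) - 9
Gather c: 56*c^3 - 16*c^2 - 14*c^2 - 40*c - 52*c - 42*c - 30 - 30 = 56*c^3 - 30*c^2 - 134*c - 60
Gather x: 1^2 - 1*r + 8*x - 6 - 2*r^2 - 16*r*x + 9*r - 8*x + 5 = -2*r^2 - 16*r*x + 8*r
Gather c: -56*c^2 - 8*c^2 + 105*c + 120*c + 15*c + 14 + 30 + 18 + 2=-64*c^2 + 240*c + 64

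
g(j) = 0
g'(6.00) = 0.00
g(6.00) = 0.00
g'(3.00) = 0.00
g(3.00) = 0.00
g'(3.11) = 0.00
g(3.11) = 0.00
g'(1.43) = 0.00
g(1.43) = 0.00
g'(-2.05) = 0.00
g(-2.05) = 0.00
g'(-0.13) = 0.00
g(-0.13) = 0.00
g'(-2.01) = 0.00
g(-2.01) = 0.00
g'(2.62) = 0.00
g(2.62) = 0.00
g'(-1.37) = 0.00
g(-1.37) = 0.00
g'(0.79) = 0.00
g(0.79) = 0.00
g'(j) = 0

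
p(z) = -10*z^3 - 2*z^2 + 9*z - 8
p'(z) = -30*z^2 - 4*z + 9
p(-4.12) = 620.32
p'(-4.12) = -483.75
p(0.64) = -5.68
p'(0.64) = -5.85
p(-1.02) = -8.65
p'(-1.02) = -18.13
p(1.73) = -50.19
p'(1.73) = -87.71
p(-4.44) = 787.90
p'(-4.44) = -564.65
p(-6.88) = 3092.02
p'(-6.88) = -1383.51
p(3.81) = -555.81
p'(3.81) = -441.72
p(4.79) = -1109.80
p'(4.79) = -698.48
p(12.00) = -17468.00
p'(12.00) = -4359.00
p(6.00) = -2186.00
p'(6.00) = -1095.00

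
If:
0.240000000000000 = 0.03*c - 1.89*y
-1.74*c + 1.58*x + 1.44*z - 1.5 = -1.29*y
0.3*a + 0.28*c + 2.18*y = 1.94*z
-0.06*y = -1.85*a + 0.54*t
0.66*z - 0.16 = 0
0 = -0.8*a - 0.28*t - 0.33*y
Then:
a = 0.02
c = 2.36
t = 0.06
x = 3.40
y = -0.09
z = 0.24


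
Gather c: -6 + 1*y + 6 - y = 0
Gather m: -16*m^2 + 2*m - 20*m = -16*m^2 - 18*m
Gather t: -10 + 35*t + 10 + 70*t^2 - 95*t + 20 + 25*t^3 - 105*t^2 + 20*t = 25*t^3 - 35*t^2 - 40*t + 20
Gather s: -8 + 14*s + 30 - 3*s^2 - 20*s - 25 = -3*s^2 - 6*s - 3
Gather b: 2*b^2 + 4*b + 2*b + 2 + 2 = 2*b^2 + 6*b + 4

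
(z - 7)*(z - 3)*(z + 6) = z^3 - 4*z^2 - 39*z + 126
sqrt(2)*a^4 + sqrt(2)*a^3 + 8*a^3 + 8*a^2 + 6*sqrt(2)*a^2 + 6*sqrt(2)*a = a*(a + sqrt(2))*(a + 3*sqrt(2))*(sqrt(2)*a + sqrt(2))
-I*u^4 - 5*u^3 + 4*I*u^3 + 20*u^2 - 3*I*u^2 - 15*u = u*(u - 3)*(u - 5*I)*(-I*u + I)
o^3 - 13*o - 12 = (o - 4)*(o + 1)*(o + 3)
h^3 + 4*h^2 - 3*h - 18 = (h - 2)*(h + 3)^2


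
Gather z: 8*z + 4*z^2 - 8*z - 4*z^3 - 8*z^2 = -4*z^3 - 4*z^2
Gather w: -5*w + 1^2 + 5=6 - 5*w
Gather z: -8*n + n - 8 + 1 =-7*n - 7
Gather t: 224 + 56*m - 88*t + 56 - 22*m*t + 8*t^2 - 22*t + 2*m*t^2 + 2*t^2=56*m + t^2*(2*m + 10) + t*(-22*m - 110) + 280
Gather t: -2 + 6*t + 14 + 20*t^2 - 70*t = 20*t^2 - 64*t + 12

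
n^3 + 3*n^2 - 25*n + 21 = (n - 3)*(n - 1)*(n + 7)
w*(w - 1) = w^2 - w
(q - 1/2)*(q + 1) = q^2 + q/2 - 1/2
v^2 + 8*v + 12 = (v + 2)*(v + 6)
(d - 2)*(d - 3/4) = d^2 - 11*d/4 + 3/2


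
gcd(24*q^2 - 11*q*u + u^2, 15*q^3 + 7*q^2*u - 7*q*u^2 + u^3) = 3*q - u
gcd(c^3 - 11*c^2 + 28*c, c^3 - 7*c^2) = c^2 - 7*c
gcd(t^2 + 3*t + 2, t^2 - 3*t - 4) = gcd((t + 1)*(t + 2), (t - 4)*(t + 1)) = t + 1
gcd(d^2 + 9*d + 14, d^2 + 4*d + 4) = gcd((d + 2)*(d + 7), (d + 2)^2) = d + 2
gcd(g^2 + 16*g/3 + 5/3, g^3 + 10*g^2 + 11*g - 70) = g + 5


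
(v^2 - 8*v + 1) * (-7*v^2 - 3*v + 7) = -7*v^4 + 53*v^3 + 24*v^2 - 59*v + 7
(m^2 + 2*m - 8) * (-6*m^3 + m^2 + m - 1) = -6*m^5 - 11*m^4 + 51*m^3 - 7*m^2 - 10*m + 8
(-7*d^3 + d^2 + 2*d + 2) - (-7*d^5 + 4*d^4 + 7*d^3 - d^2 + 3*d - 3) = 7*d^5 - 4*d^4 - 14*d^3 + 2*d^2 - d + 5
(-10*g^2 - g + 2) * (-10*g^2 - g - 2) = 100*g^4 + 20*g^3 + g^2 - 4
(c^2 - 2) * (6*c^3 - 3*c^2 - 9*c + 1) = 6*c^5 - 3*c^4 - 21*c^3 + 7*c^2 + 18*c - 2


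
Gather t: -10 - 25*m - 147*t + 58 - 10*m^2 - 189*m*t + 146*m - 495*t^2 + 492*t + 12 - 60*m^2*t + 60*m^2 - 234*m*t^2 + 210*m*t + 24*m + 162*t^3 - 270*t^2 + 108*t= 50*m^2 + 145*m + 162*t^3 + t^2*(-234*m - 765) + t*(-60*m^2 + 21*m + 453) + 60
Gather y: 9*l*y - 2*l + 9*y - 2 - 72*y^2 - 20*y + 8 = -2*l - 72*y^2 + y*(9*l - 11) + 6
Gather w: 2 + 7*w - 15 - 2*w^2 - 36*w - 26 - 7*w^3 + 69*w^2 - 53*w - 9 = -7*w^3 + 67*w^2 - 82*w - 48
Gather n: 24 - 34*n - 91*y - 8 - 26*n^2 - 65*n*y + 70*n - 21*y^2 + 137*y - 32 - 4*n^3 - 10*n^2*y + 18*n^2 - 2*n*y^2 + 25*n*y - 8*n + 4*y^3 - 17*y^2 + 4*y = -4*n^3 + n^2*(-10*y - 8) + n*(-2*y^2 - 40*y + 28) + 4*y^3 - 38*y^2 + 50*y - 16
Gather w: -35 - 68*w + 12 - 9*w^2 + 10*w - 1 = -9*w^2 - 58*w - 24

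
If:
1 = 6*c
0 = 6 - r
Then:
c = 1/6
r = 6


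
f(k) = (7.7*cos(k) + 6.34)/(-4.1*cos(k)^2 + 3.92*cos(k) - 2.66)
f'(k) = (-8.2*sin(k)*cos(k) + 3.92*sin(k))*(7.7*cos(k) + 6.34)/(-4.1*cos(k)^2 + 3.92*cos(k) - 2.66)^2 - 7.7*sin(k)/(-4.1*cos(k)^2 + 3.92*cos(k) - 2.66) = (-31.57*cos(k)^2 - 51.988*cos(k) + 45.3348)*sin(k)/(16.81*cos(k)^4 - 32.144*cos(k)^3 + 37.1784*cos(k)^2 - 20.8544*cos(k) + 7.0756)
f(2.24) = -0.23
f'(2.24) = 1.15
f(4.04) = -0.23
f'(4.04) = -1.14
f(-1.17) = -5.33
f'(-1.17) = -6.05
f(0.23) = -5.07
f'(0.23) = -1.08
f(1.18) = -5.26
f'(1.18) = 6.24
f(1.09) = -5.74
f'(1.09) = 4.34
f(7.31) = -5.97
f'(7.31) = 2.85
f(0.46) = -5.43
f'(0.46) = -1.98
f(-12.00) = -5.65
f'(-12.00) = -2.19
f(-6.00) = -5.13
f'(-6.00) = -1.31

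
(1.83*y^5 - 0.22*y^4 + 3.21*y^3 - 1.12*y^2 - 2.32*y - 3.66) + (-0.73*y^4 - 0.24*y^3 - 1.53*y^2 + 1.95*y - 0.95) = 1.83*y^5 - 0.95*y^4 + 2.97*y^3 - 2.65*y^2 - 0.37*y - 4.61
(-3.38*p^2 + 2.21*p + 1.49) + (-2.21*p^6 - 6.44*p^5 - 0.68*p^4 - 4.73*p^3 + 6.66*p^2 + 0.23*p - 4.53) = -2.21*p^6 - 6.44*p^5 - 0.68*p^4 - 4.73*p^3 + 3.28*p^2 + 2.44*p - 3.04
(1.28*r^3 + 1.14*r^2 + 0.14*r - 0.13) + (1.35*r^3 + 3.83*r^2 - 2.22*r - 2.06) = 2.63*r^3 + 4.97*r^2 - 2.08*r - 2.19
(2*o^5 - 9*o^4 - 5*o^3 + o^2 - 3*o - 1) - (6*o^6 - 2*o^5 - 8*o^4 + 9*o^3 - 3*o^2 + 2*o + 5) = -6*o^6 + 4*o^5 - o^4 - 14*o^3 + 4*o^2 - 5*o - 6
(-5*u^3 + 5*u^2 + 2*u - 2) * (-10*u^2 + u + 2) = 50*u^5 - 55*u^4 - 25*u^3 + 32*u^2 + 2*u - 4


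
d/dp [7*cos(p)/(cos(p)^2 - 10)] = 7*(cos(p)^2 + 10)*sin(p)/(cos(p)^2 - 10)^2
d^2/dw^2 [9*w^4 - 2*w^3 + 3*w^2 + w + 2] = 108*w^2 - 12*w + 6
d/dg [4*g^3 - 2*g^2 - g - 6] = 12*g^2 - 4*g - 1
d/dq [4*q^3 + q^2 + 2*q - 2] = 12*q^2 + 2*q + 2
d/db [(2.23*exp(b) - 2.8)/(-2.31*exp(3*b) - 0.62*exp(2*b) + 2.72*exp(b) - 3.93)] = (10.3026*exp(3*b) - 18.0214*exp(2*b) - 3.472*exp(b) - 1.1479)*exp(b)/(5.3361*exp(6*b) + 2.8644*exp(5*b) - 12.182*exp(4*b) + 14.7838*exp(3*b) + 12.2716*exp(2*b) - 21.3792*exp(b) + 15.4449)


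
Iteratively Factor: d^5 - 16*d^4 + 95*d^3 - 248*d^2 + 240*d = (d - 5)*(d^4 - 11*d^3 + 40*d^2 - 48*d) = (d - 5)*(d - 3)*(d^3 - 8*d^2 + 16*d) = (d - 5)*(d - 4)*(d - 3)*(d^2 - 4*d) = (d - 5)*(d - 4)^2*(d - 3)*(d)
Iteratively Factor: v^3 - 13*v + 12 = (v - 3)*(v^2 + 3*v - 4) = (v - 3)*(v + 4)*(v - 1)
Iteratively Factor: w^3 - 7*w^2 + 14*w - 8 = (w - 4)*(w^2 - 3*w + 2) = (w - 4)*(w - 2)*(w - 1)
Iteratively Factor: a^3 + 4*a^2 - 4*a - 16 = (a + 4)*(a^2 - 4) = (a + 2)*(a + 4)*(a - 2)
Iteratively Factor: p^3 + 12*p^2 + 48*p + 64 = (p + 4)*(p^2 + 8*p + 16) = (p + 4)^2*(p + 4)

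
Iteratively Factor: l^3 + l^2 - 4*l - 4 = (l - 2)*(l^2 + 3*l + 2) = (l - 2)*(l + 1)*(l + 2)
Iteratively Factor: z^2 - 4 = (z - 2)*(z + 2)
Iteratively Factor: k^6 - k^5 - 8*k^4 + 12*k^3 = (k + 3)*(k^5 - 4*k^4 + 4*k^3) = (k - 2)*(k + 3)*(k^4 - 2*k^3) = k*(k - 2)*(k + 3)*(k^3 - 2*k^2) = k^2*(k - 2)*(k + 3)*(k^2 - 2*k) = k^3*(k - 2)*(k + 3)*(k - 2)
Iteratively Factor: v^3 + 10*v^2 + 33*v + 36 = (v + 3)*(v^2 + 7*v + 12) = (v + 3)^2*(v + 4)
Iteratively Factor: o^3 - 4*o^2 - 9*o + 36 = (o - 3)*(o^2 - o - 12) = (o - 3)*(o + 3)*(o - 4)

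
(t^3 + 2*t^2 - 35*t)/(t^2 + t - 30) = t*(t + 7)/(t + 6)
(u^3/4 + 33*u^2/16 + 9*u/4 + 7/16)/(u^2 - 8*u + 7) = (4*u^3 + 33*u^2 + 36*u + 7)/(16*(u^2 - 8*u + 7))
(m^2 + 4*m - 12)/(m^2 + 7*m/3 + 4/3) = 3*(m^2 + 4*m - 12)/(3*m^2 + 7*m + 4)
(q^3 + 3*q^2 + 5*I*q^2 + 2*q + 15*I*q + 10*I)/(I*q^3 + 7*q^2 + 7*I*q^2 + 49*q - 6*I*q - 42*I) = (-I*q^3 + q^2*(5 - 3*I) + q*(15 - 2*I) + 10)/(q^3 + 7*q^2*(1 - I) - q*(6 + 49*I) - 42)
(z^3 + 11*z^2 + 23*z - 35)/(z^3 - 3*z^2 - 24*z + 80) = (z^2 + 6*z - 7)/(z^2 - 8*z + 16)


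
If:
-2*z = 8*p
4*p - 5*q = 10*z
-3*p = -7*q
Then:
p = 0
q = 0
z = 0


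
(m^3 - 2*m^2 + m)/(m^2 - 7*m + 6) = m*(m - 1)/(m - 6)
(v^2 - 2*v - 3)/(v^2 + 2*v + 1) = (v - 3)/(v + 1)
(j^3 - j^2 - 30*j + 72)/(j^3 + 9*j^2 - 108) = (j - 4)/(j + 6)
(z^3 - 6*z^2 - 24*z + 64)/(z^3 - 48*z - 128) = (z - 2)/(z + 4)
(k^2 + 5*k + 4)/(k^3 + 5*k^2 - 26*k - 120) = (k + 1)/(k^2 + k - 30)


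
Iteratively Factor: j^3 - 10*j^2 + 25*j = (j)*(j^2 - 10*j + 25) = j*(j - 5)*(j - 5)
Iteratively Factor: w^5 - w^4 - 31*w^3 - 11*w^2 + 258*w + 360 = (w + 2)*(w^4 - 3*w^3 - 25*w^2 + 39*w + 180) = (w - 5)*(w + 2)*(w^3 + 2*w^2 - 15*w - 36) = (w - 5)*(w + 2)*(w + 3)*(w^2 - w - 12) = (w - 5)*(w + 2)*(w + 3)^2*(w - 4)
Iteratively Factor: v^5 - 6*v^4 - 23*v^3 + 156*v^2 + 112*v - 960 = (v + 3)*(v^4 - 9*v^3 + 4*v^2 + 144*v - 320) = (v - 4)*(v + 3)*(v^3 - 5*v^2 - 16*v + 80) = (v - 4)^2*(v + 3)*(v^2 - v - 20) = (v - 5)*(v - 4)^2*(v + 3)*(v + 4)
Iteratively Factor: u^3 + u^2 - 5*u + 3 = (u + 3)*(u^2 - 2*u + 1) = (u - 1)*(u + 3)*(u - 1)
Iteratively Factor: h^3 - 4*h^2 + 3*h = (h)*(h^2 - 4*h + 3) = h*(h - 1)*(h - 3)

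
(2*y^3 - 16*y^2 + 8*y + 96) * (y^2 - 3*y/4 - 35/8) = 2*y^5 - 35*y^4/2 + 45*y^3/4 + 160*y^2 - 107*y - 420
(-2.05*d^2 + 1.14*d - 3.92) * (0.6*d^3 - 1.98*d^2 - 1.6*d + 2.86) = -1.23*d^5 + 4.743*d^4 - 1.3292*d^3 + 0.0746000000000002*d^2 + 9.5324*d - 11.2112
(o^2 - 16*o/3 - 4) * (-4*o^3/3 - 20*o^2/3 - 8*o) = -4*o^5/3 + 4*o^4/9 + 296*o^3/9 + 208*o^2/3 + 32*o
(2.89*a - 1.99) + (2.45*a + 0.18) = 5.34*a - 1.81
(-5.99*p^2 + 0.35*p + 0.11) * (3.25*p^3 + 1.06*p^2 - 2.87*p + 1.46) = -19.4675*p^5 - 5.2119*p^4 + 17.9198*p^3 - 9.6333*p^2 + 0.1953*p + 0.1606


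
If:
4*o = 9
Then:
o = 9/4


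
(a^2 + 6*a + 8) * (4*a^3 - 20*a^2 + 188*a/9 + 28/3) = 4*a^5 + 4*a^4 - 604*a^3/9 - 76*a^2/3 + 2008*a/9 + 224/3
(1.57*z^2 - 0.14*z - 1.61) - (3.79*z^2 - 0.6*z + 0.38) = -2.22*z^2 + 0.46*z - 1.99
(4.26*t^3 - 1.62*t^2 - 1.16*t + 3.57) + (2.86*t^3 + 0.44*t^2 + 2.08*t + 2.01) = 7.12*t^3 - 1.18*t^2 + 0.92*t + 5.58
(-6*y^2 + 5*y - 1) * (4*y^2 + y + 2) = -24*y^4 + 14*y^3 - 11*y^2 + 9*y - 2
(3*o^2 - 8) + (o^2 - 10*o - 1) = 4*o^2 - 10*o - 9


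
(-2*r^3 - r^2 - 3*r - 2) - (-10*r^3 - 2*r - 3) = 8*r^3 - r^2 - r + 1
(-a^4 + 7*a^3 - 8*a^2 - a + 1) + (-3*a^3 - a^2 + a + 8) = -a^4 + 4*a^3 - 9*a^2 + 9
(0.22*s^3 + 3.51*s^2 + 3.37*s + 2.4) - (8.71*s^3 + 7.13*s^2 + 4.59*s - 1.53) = -8.49*s^3 - 3.62*s^2 - 1.22*s + 3.93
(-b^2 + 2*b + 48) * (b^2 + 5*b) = -b^4 - 3*b^3 + 58*b^2 + 240*b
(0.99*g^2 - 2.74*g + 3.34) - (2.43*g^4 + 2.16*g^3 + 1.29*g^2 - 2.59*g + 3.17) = -2.43*g^4 - 2.16*g^3 - 0.3*g^2 - 0.15*g + 0.17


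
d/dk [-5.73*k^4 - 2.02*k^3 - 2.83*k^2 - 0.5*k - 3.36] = -22.92*k^3 - 6.06*k^2 - 5.66*k - 0.5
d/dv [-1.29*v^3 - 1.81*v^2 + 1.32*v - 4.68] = -3.87*v^2 - 3.62*v + 1.32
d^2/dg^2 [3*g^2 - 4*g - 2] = 6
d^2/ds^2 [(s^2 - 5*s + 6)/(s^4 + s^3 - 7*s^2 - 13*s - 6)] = 2*(3*s^3 - 6*s^2 - 44*s - 44)/(s^7 + 10*s^6 + 42*s^5 + 96*s^4 + 129*s^3 + 102*s^2 + 44*s + 8)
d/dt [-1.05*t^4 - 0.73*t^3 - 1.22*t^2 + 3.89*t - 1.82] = -4.2*t^3 - 2.19*t^2 - 2.44*t + 3.89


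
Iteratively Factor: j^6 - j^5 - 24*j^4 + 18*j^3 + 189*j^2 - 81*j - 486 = (j - 3)*(j^5 + 2*j^4 - 18*j^3 - 36*j^2 + 81*j + 162) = (j - 3)*(j + 3)*(j^4 - j^3 - 15*j^2 + 9*j + 54) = (j - 3)*(j + 2)*(j + 3)*(j^3 - 3*j^2 - 9*j + 27) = (j - 3)^2*(j + 2)*(j + 3)*(j^2 - 9) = (j - 3)^3*(j + 2)*(j + 3)*(j + 3)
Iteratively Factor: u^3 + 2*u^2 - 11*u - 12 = (u + 1)*(u^2 + u - 12) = (u - 3)*(u + 1)*(u + 4)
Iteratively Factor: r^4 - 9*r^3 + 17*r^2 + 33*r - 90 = (r + 2)*(r^3 - 11*r^2 + 39*r - 45) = (r - 3)*(r + 2)*(r^2 - 8*r + 15) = (r - 5)*(r - 3)*(r + 2)*(r - 3)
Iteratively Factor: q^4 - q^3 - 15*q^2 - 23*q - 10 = (q + 1)*(q^3 - 2*q^2 - 13*q - 10) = (q + 1)^2*(q^2 - 3*q - 10) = (q + 1)^2*(q + 2)*(q - 5)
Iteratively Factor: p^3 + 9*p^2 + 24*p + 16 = (p + 4)*(p^2 + 5*p + 4) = (p + 4)^2*(p + 1)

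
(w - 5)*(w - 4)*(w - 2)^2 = w^4 - 13*w^3 + 60*w^2 - 116*w + 80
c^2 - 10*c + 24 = (c - 6)*(c - 4)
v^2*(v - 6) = v^3 - 6*v^2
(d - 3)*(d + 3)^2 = d^3 + 3*d^2 - 9*d - 27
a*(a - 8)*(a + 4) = a^3 - 4*a^2 - 32*a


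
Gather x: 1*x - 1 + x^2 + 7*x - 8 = x^2 + 8*x - 9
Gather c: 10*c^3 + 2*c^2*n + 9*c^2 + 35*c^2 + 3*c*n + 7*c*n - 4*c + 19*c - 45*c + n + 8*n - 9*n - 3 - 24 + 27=10*c^3 + c^2*(2*n + 44) + c*(10*n - 30)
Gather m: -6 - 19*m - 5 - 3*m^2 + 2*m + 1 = -3*m^2 - 17*m - 10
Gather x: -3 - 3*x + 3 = -3*x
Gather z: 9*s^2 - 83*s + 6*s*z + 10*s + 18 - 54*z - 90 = 9*s^2 - 73*s + z*(6*s - 54) - 72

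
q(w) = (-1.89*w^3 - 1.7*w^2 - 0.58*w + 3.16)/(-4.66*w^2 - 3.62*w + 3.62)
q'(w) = (9.32*w + 3.62)*(-1.89*w^3 - 1.7*w^2 - 0.58*w + 3.16)/(-4.66*w^2 - 3.62*w + 3.62)^2 + (-5.67*w^2 - 3.4*w - 0.58)/(-4.66*w^2 - 3.62*w + 3.62) = (8.8074*w^4 + 13.6836*w^3 - 17.0742*w^2 + 17.1432*w + 9.3396)/(21.7156*w^4 + 33.7384*w^3 - 20.634*w^2 - 26.2088*w + 13.1044)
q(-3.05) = -1.49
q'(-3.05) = 0.21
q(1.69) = 0.75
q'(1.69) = 0.51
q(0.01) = 0.88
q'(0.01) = 0.74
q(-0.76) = 0.94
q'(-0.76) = -1.23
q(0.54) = 6.70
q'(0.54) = 176.05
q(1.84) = 0.82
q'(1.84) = 0.48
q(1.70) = 0.75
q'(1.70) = 0.51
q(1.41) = 0.59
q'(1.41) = 0.63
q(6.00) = 2.53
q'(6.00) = 0.40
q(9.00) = 3.73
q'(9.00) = 0.40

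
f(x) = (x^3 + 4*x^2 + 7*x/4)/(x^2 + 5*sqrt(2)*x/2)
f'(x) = (-2*x - 5*sqrt(2)/2)*(x^3 + 4*x^2 + 7*x/4)/(x^2 + 5*sqrt(2)*x/2)^2 + (3*x^2 + 8*x + 7/4)/(x^2 + 5*sqrt(2)*x/2) = (4*x^2 + 20*sqrt(2)*x - 7 + 40*sqrt(2))/(2*(2*x^2 + 10*sqrt(2)*x + 25))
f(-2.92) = -2.28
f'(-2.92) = 0.72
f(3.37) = 3.85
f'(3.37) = 1.00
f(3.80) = 4.28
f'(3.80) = 1.00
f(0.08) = 0.57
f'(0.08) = 0.99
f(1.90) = 2.38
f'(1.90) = 1.00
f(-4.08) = -3.81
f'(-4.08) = 0.64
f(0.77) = 1.26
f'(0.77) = 0.99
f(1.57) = 2.06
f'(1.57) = 1.00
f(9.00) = 9.47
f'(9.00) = 1.00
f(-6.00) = -5.58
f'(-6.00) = 0.98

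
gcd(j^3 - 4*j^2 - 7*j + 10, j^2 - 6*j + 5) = j^2 - 6*j + 5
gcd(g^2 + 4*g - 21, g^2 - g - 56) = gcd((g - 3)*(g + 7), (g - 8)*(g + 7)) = g + 7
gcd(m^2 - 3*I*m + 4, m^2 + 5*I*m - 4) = m + I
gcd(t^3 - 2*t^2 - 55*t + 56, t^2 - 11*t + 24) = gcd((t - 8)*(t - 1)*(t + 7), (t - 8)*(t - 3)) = t - 8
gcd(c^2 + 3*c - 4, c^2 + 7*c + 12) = c + 4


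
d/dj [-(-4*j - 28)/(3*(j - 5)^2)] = 4*(-j - 19)/(3*(j - 5)^3)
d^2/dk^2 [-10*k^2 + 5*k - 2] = -20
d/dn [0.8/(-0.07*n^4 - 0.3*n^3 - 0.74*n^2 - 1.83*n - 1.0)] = (0.224*n^3 + 0.72*n^2 + 1.184*n + 1.464)/(0.07*n^4 + 0.3*n^3 + 0.74*n^2 + 1.83*n + 1.0)^2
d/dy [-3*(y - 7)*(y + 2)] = 15 - 6*y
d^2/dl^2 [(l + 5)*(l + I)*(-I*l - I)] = -6*I*l + 2 - 12*I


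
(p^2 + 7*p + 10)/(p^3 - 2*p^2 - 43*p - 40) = (p + 2)/(p^2 - 7*p - 8)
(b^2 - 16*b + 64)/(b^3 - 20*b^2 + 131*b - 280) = (b - 8)/(b^2 - 12*b + 35)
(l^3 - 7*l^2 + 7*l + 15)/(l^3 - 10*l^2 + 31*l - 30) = (l + 1)/(l - 2)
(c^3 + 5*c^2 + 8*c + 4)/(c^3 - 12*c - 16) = (c + 1)/(c - 4)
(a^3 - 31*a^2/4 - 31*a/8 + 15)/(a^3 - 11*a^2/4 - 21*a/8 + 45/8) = (a - 8)/(a - 3)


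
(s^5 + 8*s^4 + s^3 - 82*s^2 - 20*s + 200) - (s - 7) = s^5 + 8*s^4 + s^3 - 82*s^2 - 21*s + 207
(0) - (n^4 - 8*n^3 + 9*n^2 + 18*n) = -n^4 + 8*n^3 - 9*n^2 - 18*n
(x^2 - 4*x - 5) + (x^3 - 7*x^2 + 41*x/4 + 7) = x^3 - 6*x^2 + 25*x/4 + 2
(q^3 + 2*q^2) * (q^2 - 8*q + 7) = q^5 - 6*q^4 - 9*q^3 + 14*q^2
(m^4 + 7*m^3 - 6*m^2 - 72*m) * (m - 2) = m^5 + 5*m^4 - 20*m^3 - 60*m^2 + 144*m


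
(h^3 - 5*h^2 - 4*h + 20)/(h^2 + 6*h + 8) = (h^2 - 7*h + 10)/(h + 4)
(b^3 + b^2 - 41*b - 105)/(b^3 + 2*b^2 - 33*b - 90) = (b - 7)/(b - 6)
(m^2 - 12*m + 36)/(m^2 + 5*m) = (m^2 - 12*m + 36)/(m*(m + 5))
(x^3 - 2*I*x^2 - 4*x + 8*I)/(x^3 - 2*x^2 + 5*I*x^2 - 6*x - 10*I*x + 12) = (x^2 + 2*x*(1 - I) - 4*I)/(x^2 + 5*I*x - 6)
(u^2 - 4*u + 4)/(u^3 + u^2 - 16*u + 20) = 1/(u + 5)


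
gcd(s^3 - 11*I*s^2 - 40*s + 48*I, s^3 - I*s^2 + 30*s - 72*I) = s^2 - 7*I*s - 12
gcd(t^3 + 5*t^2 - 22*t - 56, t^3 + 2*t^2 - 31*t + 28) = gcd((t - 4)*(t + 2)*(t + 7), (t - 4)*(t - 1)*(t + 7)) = t^2 + 3*t - 28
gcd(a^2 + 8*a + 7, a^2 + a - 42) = a + 7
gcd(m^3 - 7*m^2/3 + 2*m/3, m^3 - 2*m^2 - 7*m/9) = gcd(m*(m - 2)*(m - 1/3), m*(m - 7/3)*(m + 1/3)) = m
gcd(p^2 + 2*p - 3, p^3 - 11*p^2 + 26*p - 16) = p - 1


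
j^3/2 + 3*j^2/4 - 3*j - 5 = (j/2 + 1)*(j - 5/2)*(j + 2)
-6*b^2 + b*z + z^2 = (-2*b + z)*(3*b + z)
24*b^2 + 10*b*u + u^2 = (4*b + u)*(6*b + u)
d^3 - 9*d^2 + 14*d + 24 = (d - 6)*(d - 4)*(d + 1)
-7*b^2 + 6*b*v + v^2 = (-b + v)*(7*b + v)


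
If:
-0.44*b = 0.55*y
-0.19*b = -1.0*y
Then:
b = 0.00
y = 0.00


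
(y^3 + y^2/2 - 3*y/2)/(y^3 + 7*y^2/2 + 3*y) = (y - 1)/(y + 2)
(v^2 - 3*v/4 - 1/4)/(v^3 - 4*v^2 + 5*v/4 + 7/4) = (4*v + 1)/(4*v^2 - 12*v - 7)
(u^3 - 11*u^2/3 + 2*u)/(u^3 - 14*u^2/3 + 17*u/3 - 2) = u/(u - 1)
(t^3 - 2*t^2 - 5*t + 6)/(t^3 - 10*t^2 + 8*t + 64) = (t^2 - 4*t + 3)/(t^2 - 12*t + 32)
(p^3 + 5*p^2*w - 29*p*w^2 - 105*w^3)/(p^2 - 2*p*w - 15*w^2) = p + 7*w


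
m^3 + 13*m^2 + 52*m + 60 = (m + 2)*(m + 5)*(m + 6)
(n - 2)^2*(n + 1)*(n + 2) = n^4 - n^3 - 6*n^2 + 4*n + 8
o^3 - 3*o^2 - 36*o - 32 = (o - 8)*(o + 1)*(o + 4)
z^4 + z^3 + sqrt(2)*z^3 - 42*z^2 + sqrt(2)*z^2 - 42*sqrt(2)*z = z*(z - 6)*(z + 7)*(z + sqrt(2))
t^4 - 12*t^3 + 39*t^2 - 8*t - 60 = (t - 6)*(t - 5)*(t - 2)*(t + 1)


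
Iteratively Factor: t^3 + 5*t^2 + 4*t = (t)*(t^2 + 5*t + 4) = t*(t + 1)*(t + 4)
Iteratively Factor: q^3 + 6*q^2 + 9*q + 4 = (q + 1)*(q^2 + 5*q + 4) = (q + 1)^2*(q + 4)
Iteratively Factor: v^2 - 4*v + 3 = (v - 3)*(v - 1)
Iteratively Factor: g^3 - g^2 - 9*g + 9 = (g + 3)*(g^2 - 4*g + 3) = (g - 1)*(g + 3)*(g - 3)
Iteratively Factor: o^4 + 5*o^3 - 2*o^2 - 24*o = (o + 4)*(o^3 + o^2 - 6*o) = o*(o + 4)*(o^2 + o - 6) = o*(o - 2)*(o + 4)*(o + 3)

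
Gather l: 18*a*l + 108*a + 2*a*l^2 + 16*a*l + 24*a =2*a*l^2 + 34*a*l + 132*a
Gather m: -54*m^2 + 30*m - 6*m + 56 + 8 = -54*m^2 + 24*m + 64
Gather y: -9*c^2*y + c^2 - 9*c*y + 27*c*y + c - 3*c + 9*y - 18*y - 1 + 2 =c^2 - 2*c + y*(-9*c^2 + 18*c - 9) + 1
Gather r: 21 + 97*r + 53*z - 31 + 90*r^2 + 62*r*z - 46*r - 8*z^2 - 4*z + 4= 90*r^2 + r*(62*z + 51) - 8*z^2 + 49*z - 6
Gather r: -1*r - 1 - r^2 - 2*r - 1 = -r^2 - 3*r - 2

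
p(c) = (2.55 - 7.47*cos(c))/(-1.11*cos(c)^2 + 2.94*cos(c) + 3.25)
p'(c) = (2.55 - 7.47*cos(c))*(-2.22*sin(c)*cos(c) + 2.94*sin(c))/(-1.11*cos(c)^2 + 2.94*cos(c) + 3.25)^2 + 7.47*sin(c)/(-1.11*cos(c)^2 + 2.94*cos(c) + 3.25)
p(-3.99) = 9.12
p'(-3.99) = 43.58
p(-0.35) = -0.89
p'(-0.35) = -0.46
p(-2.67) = -36.82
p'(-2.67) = -315.48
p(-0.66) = -0.69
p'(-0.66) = -0.84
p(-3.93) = 12.49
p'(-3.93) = 72.25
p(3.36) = -14.52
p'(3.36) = -21.30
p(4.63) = 1.05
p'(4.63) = -3.58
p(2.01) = 3.18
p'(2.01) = 9.98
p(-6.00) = -0.92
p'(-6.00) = 0.37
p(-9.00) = -26.72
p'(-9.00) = -147.24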